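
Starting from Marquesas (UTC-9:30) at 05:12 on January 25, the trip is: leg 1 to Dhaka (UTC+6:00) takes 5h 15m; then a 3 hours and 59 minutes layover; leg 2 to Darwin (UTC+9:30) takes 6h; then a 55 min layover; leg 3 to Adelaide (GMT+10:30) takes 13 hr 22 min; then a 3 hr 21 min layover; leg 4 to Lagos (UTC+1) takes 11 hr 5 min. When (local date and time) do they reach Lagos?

Convert departure to UTC: 05:12 + 9:30 = 14:42 UTC on Jan 25.
Add 5 hours and 15 minutes leg 1 → 19:57 UTC.
Add 3 hours 59 minutes layover in Dhaka → 23:56 UTC.
Add 6 hours leg 2 → 05:56 UTC (Jan 26).
Add 55 minutes layover in Darwin → 06:51 UTC.
Add 13 hours 22 minutes leg 3 → 20:13 UTC.
Add 3 hours and 21 minutes layover in Adelaide → 23:34 UTC.
Add 11 hours and 5 minutes leg 4 → 10:39 UTC (Jan 27).
Lagos is UTC+1:00, so local arrival = 10:39 + 1:00 = 11:39 on Jan 27.

11:39 on January 27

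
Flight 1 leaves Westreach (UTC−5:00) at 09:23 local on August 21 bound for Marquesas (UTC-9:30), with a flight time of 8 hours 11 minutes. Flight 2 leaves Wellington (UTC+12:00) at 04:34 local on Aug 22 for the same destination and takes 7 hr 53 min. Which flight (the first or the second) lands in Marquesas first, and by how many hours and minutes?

the first, by 1 hour 53 minutes

Flight 1 in UTC: 09:23 + 5:00 = 14:23 on Aug 21.
+8 hours and 11 minutes → arrive 22:34 UTC on Aug 21.
Flight 2 in UTC: 04:34 − 12:00 = 16:34 on Aug 21.
+7 hours 53 minutes → arrive 00:27 UTC on Aug 22.
Flight 1 lands earlier by 1 hour 53 minutes.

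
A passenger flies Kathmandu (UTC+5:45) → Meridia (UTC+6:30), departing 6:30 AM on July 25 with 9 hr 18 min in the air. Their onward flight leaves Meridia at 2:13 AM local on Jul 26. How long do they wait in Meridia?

9 hours 40 minutes

Convert departure to UTC: 6:30 AM − 5:45 = 12:45 AM UTC on Jul 25.
Add 9 hours 18 minutes flight time → 10:03 AM UTC.
Meridia is UTC+6:30, so local arrival = 10:03 AM + 6:30 = 4:33 PM on Jul 25.
Layover = 2:13 AM − 4:33 PM (+1 day) = 9 hours 40 minutes.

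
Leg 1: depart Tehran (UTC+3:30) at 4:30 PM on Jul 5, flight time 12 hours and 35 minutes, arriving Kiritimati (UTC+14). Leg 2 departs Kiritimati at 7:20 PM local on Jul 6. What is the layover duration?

3 hours 45 minutes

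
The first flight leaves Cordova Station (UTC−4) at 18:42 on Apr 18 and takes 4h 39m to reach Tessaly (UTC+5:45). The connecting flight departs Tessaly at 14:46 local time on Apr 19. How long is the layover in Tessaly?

Convert departure to UTC: 18:42 + 4:00 = 22:42 UTC on Apr 18.
Add 4 hours and 39 minutes flight time → 03:21 UTC (Apr 19).
Tessaly is UTC+5:45, so local arrival = 03:21 + 5:45 = 09:06 on Apr 19.
Layover = 14:46 − 09:06 = 5 hours 40 minutes.

5 hours 40 minutes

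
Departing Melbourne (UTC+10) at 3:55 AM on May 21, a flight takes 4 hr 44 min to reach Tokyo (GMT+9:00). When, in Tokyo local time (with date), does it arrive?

7:39 AM on May 21

Convert departure to UTC: 3:55 AM − 10:00 = 5:55 PM UTC on May 20.
Add 4 hours 44 minutes travel time → 10:39 PM UTC.
Tokyo is UTC+9:00, so local arrival = 10:39 PM + 9:00 = 7:39 AM on May 21.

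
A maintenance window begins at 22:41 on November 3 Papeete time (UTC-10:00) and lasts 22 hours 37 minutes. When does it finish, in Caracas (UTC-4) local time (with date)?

03:18 on Nov 5

Convert start to UTC: 22:41 + 10:00 = 08:41 UTC on Nov 4.
Add 22 hours and 37 minutes duration → 07:18 UTC (Nov 5).
Caracas is UTC−4:00, so local end time = 07:18 − 4:00 = 03:18 on Nov 5.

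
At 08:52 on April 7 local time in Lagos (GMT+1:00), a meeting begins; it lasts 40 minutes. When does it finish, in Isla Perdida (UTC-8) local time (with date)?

Convert start to UTC: 08:52 − 1:00 = 07:52 UTC on Apr 7.
Add 40 minutes duration → 08:32 UTC.
Isla Perdida is UTC−8:00, so local end time = 08:32 − 8:00 = 00:32 on Apr 7.

00:32 on April 7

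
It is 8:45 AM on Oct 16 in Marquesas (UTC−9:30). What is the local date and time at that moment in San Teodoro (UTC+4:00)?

In UTC: 8:45 AM + 9:30 = 6:15 PM on Oct 16.
San Teodoro is UTC+4:00: 6:15 PM + 4:00 = 10:15 PM on Oct 16.

10:15 PM on October 16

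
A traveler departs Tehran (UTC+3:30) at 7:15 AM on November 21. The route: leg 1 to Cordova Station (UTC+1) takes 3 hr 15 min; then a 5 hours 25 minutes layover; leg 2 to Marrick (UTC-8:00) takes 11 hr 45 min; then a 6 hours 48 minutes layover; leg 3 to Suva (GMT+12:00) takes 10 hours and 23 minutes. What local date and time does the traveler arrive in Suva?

Convert departure to UTC: 7:15 AM − 3:30 = 3:45 AM UTC on Nov 21.
Add 3 hours and 15 minutes leg 1 → 7:00 AM UTC.
Add 5 hours and 25 minutes layover in Cordova Station → 12:25 PM UTC.
Add 11 hours and 45 minutes leg 2 → 12:10 AM UTC (Nov 22).
Add 6 hours and 48 minutes layover in Marrick → 6:58 AM UTC.
Add 10 hours and 23 minutes leg 3 → 5:21 PM UTC.
Suva is UTC+12:00, so local arrival = 5:21 PM + 12:00 = 5:21 AM on Nov 23.

5:21 AM on November 23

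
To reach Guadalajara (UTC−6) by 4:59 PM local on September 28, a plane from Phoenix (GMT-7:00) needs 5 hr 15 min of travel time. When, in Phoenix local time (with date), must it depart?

10:44 AM on September 28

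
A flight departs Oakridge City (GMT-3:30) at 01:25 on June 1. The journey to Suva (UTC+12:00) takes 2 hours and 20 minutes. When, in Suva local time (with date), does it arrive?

19:15 on June 1

Suva is 15:30 ahead of Oakridge City.
After 2 hours and 20 minutes it is 03:45 in Oakridge City.
Shift by the zone difference: 03:45 + 15:30 = 19:15 on Jun 1 in Suva.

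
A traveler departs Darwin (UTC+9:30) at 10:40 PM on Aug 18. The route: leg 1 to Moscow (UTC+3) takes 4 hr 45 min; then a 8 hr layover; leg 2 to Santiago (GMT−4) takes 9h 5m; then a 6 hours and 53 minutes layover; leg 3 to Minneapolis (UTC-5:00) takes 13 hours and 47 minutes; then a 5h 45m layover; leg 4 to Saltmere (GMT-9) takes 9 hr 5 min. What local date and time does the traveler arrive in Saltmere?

Convert departure to UTC: 10:40 PM − 9:30 = 1:10 PM UTC on Aug 18.
Add 4 hours and 45 minutes leg 1 → 5:55 PM UTC.
Add 8 hours layover in Moscow → 1:55 AM UTC (Aug 19).
Add 9 hours 5 minutes leg 2 → 11:00 AM UTC.
Add 6 hours 53 minutes layover in Santiago → 5:53 PM UTC.
Add 13 hours 47 minutes leg 3 → 7:40 AM UTC (Aug 20).
Add 5 hours 45 minutes layover in Minneapolis → 1:25 PM UTC.
Add 9 hours and 5 minutes leg 4 → 10:30 PM UTC.
Saltmere is UTC−9:00, so local arrival = 10:30 PM − 9:00 = 1:30 PM on Aug 20.

1:30 PM on August 20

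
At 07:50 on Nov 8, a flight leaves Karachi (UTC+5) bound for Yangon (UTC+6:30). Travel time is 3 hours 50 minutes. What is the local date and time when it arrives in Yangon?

Yangon is 1:30 ahead of Karachi.
After 3 hours 50 minutes it is 11:40 in Karachi.
Shift by the zone difference: 11:40 + 1:30 = 13:10 on Nov 8 in Yangon.

13:10 on Nov 8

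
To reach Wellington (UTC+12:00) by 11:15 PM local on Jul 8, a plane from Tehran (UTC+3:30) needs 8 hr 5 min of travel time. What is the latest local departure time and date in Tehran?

6:40 AM on July 8

Target arrival in UTC: 11:15 PM − 12:00 = 11:15 AM on Jul 8.
Subtract 8 hours 5 minutes → departure 3:10 AM UTC on Jul 8.
Tehran is UTC+3:30: 3:10 AM + 3:30 = 6:40 AM on Jul 8.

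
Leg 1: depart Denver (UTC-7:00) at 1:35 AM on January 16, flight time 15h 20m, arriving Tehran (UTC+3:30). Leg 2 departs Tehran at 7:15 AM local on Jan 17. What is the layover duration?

Convert departure to UTC: 1:35 AM + 7:00 = 8:35 AM UTC on Jan 16.
Add 15 hours and 20 minutes flight time → 11:55 PM UTC.
Tehran is UTC+3:30, so local arrival = 11:55 PM + 3:30 = 3:25 AM on Jan 17.
Layover = 7:15 AM − 3:25 AM = 3 hours 50 minutes.

3 hours 50 minutes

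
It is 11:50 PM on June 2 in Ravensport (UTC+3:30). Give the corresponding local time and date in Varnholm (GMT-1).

7:20 PM on Jun 2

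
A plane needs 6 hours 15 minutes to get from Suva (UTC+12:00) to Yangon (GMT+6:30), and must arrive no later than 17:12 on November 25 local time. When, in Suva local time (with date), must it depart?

Target arrival in UTC: 17:12 − 6:30 = 10:42 on Nov 25.
Subtract 6 hours and 15 minutes → departure 04:27 UTC on Nov 25.
Suva is UTC+12:00: 04:27 + 12:00 = 16:27 on Nov 25.

16:27 on Nov 25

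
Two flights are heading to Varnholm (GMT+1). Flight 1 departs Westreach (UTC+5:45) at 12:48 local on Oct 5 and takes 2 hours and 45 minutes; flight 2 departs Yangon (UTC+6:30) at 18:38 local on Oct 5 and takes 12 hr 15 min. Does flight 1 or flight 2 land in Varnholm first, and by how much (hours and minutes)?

the first, by 14 hours 35 minutes

Flight 1 in UTC: 12:48 − 5:45 = 07:03 on Oct 5.
+2 hours and 45 minutes → arrive 09:48 UTC on Oct 5.
Flight 2 in UTC: 18:38 − 6:30 = 12:08 on Oct 5.
+12 hours 15 minutes → arrive 00:23 UTC on Oct 6.
Flight 1 lands earlier by 14 hours 35 minutes.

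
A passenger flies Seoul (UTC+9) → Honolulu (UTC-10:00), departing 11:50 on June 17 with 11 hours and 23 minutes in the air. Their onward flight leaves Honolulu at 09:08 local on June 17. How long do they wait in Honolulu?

4 hours 55 minutes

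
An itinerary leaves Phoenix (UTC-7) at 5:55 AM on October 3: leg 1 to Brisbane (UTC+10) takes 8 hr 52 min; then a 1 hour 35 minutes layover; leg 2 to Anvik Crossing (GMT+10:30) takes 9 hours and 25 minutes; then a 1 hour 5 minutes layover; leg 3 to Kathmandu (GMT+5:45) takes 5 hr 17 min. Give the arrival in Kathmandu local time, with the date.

8:54 PM on October 4

Convert departure to UTC: 5:55 AM + 7:00 = 12:55 PM UTC on Oct 3.
Add 8 hours and 52 minutes leg 1 → 9:47 PM UTC.
Add 1 hour and 35 minutes layover in Brisbane → 11:22 PM UTC.
Add 9 hours and 25 minutes leg 2 → 8:47 AM UTC (Oct 4).
Add 1 hour and 5 minutes layover in Anvik Crossing → 9:52 AM UTC.
Add 5 hours 17 minutes leg 3 → 3:09 PM UTC.
Kathmandu is UTC+5:45, so local arrival = 3:09 PM + 5:45 = 8:54 PM on Oct 4.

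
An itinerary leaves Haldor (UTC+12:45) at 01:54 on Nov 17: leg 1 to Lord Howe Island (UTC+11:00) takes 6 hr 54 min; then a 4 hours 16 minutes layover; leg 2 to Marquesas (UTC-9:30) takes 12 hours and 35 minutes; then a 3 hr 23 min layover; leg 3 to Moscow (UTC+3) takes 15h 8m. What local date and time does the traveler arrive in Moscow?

Convert departure to UTC: 01:54 − 12:45 = 13:09 UTC on Nov 16.
Add 6 hours and 54 minutes leg 1 → 20:03 UTC.
Add 4 hours and 16 minutes layover in Lord Howe Island → 00:19 UTC (Nov 17).
Add 12 hours 35 minutes leg 2 → 12:54 UTC.
Add 3 hours 23 minutes layover in Marquesas → 16:17 UTC.
Add 15 hours and 8 minutes leg 3 → 07:25 UTC (Nov 18).
Moscow is UTC+3:00, so local arrival = 07:25 + 3:00 = 10:25 on Nov 18.

10:25 on November 18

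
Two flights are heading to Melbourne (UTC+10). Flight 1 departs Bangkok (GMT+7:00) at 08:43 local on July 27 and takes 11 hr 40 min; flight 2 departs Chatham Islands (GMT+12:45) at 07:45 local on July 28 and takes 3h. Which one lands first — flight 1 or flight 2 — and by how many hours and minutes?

the first, by 8 hours 37 minutes

Flight 1 in UTC: 08:43 − 7:00 = 01:43 on Jul 27.
+11 hours and 40 minutes → arrive 13:23 UTC on Jul 27.
Flight 2 in UTC: 07:45 − 12:45 = 19:00 on Jul 27.
+3 hours → arrive 22:00 UTC on Jul 27.
Flight 1 lands earlier by 8 hours 37 minutes.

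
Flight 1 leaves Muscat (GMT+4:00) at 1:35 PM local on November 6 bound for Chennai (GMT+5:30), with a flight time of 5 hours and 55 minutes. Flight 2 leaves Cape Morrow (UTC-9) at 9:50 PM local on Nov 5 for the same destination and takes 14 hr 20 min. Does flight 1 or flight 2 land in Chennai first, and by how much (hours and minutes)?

the first, by 5 hours 40 minutes

Flight 1 in UTC: 1:35 PM − 4:00 = 9:35 AM on Nov 6.
+5 hours and 55 minutes → arrive 3:30 PM UTC on Nov 6.
Flight 2 in UTC: 9:50 PM + 9:00 = 6:50 AM on Nov 6.
+14 hours 20 minutes → arrive 9:10 PM UTC on Nov 6.
Flight 1 lands earlier by 5 hours 40 minutes.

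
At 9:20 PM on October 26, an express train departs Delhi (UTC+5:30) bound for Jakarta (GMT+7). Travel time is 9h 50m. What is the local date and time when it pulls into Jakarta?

8:40 AM on October 27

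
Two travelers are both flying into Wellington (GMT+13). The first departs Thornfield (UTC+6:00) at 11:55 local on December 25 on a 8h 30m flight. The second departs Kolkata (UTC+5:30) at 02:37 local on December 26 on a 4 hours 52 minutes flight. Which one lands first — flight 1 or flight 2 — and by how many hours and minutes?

Flight 1 in UTC: 11:55 − 6:00 = 05:55 on Dec 25.
+8 hours and 30 minutes → arrive 14:25 UTC on Dec 25.
Flight 2 in UTC: 02:37 − 5:30 = 21:07 on Dec 25.
+4 hours and 52 minutes → arrive 01:59 UTC on Dec 26.
Flight 1 lands earlier by 11 hours 34 minutes.

the first, by 11 hours 34 minutes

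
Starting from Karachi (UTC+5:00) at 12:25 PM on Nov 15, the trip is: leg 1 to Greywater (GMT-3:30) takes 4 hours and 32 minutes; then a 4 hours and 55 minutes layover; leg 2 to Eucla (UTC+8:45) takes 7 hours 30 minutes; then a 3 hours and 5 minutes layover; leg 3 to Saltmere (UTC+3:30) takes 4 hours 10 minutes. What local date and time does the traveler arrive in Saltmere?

Convert departure to UTC: 12:25 PM − 5:00 = 7:25 AM UTC on Nov 15.
Add 4 hours and 32 minutes leg 1 → 11:57 AM UTC.
Add 4 hours 55 minutes layover in Greywater → 4:52 PM UTC.
Add 7 hours and 30 minutes leg 2 → 12:22 AM UTC (Nov 16).
Add 3 hours 5 minutes layover in Eucla → 3:27 AM UTC.
Add 4 hours and 10 minutes leg 3 → 7:37 AM UTC.
Saltmere is UTC+3:30, so local arrival = 7:37 AM + 3:30 = 11:07 AM on Nov 16.

11:07 AM on November 16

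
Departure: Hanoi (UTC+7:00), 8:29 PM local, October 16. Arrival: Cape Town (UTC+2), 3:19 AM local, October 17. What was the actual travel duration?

Departure in UTC: 8:29 PM − 7:00 = 1:29 PM on Oct 16.
Arrival in UTC: 3:19 AM − 2:00 = 1:19 AM on Oct 17.
Elapsed = 1:19 AM − 1:29 PM (+1 day) = 11 hours 50 minutes.

11 hours 50 minutes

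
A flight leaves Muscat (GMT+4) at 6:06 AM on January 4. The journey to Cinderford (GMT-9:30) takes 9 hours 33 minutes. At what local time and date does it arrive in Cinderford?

Convert departure to UTC: 6:06 AM − 4:00 = 2:06 AM UTC on Jan 4.
Add 9 hours and 33 minutes travel time → 11:39 AM UTC.
Cinderford is UTC−9:30, so local arrival = 11:39 AM − 9:30 = 2:09 AM on Jan 4.

2:09 AM on January 4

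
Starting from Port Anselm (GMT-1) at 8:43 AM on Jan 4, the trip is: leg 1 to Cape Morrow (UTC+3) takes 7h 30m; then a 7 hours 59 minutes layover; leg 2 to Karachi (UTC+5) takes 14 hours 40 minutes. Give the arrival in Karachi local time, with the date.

8:52 PM on Jan 5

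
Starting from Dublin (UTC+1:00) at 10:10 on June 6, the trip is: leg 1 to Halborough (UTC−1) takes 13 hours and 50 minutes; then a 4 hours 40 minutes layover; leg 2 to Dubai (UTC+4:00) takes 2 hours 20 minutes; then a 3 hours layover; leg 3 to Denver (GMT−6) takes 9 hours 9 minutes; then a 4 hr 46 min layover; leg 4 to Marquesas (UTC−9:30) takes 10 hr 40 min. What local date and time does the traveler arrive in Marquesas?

Convert departure to UTC: 10:10 − 1:00 = 09:10 UTC on Jun 6.
Add 13 hours and 50 minutes leg 1 → 23:00 UTC.
Add 4 hours and 40 minutes layover in Halborough → 03:40 UTC (Jun 7).
Add 2 hours and 20 minutes leg 2 → 06:00 UTC.
Add 3 hours layover in Dubai → 09:00 UTC.
Add 9 hours 9 minutes leg 3 → 18:09 UTC.
Add 4 hours and 46 minutes layover in Denver → 22:55 UTC.
Add 10 hours 40 minutes leg 4 → 09:35 UTC (Jun 8).
Marquesas is UTC−9:30, so local arrival = 09:35 − 9:30 = 00:05 on Jun 8.

00:05 on June 8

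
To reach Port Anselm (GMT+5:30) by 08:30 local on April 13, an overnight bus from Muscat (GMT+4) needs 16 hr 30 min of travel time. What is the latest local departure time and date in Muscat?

14:30 on April 12

Target arrival in UTC: 08:30 − 5:30 = 03:00 on Apr 13.
Subtract 16 hours and 30 minutes → departure 10:30 UTC on Apr 12.
Muscat is UTC+4:00: 10:30 + 4:00 = 14:30 on Apr 12.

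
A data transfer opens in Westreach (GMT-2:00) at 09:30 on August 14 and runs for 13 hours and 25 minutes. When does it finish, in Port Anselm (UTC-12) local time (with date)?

12:55 on August 14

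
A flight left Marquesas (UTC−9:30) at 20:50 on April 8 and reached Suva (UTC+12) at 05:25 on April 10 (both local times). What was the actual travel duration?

Departure in UTC: 20:50 + 9:30 = 06:20 on Apr 9.
Arrival in UTC: 05:25 − 12:00 = 17:25 on Apr 9.
Elapsed = 17:25 − 06:20 = 11 hours 5 minutes.

11 hours 5 minutes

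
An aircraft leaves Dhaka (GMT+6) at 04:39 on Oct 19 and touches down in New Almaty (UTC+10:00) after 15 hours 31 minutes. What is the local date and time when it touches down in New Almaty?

New Almaty is 4:00 ahead of Dhaka.
After 15 hours and 31 minutes it is 20:10 in Dhaka.
Shift by the zone difference: 20:10 + 4:00 = 00:10 on Oct 20 in New Almaty.

00:10 on October 20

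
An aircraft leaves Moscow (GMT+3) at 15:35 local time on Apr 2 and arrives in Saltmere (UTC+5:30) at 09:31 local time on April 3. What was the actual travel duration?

Saltmere is 2:30 ahead of Moscow.
Clock-face elapsed time (ignoring zones) is 17 hours 56 minutes.
Actual elapsed = 17 hours 56 minutes − 2:30 = 15 hours 26 minutes.

15 hours 26 minutes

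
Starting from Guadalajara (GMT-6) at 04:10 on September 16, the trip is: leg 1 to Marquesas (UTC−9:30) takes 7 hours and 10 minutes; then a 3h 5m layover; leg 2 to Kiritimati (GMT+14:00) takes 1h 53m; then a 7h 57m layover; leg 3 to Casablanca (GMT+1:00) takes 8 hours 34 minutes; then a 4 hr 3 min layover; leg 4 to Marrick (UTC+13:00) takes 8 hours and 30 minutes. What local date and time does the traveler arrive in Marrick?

16:22 on September 18

Convert departure to UTC: 04:10 + 6:00 = 10:10 UTC on Sep 16.
Add 7 hours and 10 minutes leg 1 → 17:20 UTC.
Add 3 hours 5 minutes layover in Marquesas → 20:25 UTC.
Add 1 hour and 53 minutes leg 2 → 22:18 UTC.
Add 7 hours 57 minutes layover in Kiritimati → 06:15 UTC (Sep 17).
Add 8 hours 34 minutes leg 3 → 14:49 UTC.
Add 4 hours 3 minutes layover in Casablanca → 18:52 UTC.
Add 8 hours and 30 minutes leg 4 → 03:22 UTC (Sep 18).
Marrick is UTC+13:00, so local arrival = 03:22 + 13:00 = 16:22 on Sep 18.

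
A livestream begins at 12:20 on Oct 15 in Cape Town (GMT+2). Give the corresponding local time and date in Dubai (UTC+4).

14:20 on Oct 15

In UTC: 12:20 − 2:00 = 10:20 on Oct 15.
Dubai is UTC+4:00: 10:20 + 4:00 = 14:20 on Oct 15.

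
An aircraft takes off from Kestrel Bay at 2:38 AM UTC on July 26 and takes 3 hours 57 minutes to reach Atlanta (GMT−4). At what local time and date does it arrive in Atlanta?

Departure is given in UTC: 2:38 AM on Jul 26.
Add 3 hours and 57 minutes → 6:35 AM UTC.
Atlanta is UTC−4:00: 6:35 AM − 4:00 = 2:35 AM on Jul 26.

2:35 AM on July 26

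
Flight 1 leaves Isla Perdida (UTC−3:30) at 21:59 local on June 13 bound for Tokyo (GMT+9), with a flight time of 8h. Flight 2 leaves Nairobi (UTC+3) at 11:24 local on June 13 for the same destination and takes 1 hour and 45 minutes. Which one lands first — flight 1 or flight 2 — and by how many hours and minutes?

the second, by 23 hours 20 minutes

Flight 1 in UTC: 21:59 + 3:30 = 01:29 on Jun 14.
+8 hours → arrive 09:29 UTC on Jun 14.
Flight 2 in UTC: 11:24 − 3:00 = 08:24 on Jun 13.
+1 hour 45 minutes → arrive 10:09 UTC on Jun 13.
Flight 2 lands earlier by 23 hours 20 minutes.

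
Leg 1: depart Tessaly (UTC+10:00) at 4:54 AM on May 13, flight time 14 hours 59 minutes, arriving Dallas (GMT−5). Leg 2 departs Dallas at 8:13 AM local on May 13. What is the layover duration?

Convert departure to UTC: 4:54 AM − 10:00 = 6:54 PM UTC on May 12.
Add 14 hours and 59 minutes flight time → 9:53 AM UTC (May 13).
Dallas is UTC−5:00, so local arrival = 9:53 AM − 5:00 = 4:53 AM on May 13.
Layover = 8:13 AM − 4:53 AM = 3 hours 20 minutes.

3 hours 20 minutes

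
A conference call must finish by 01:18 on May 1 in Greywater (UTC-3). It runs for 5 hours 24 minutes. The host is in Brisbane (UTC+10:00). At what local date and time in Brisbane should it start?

Target end time in UTC: 01:18 + 3:00 = 04:18 on May 1.
Subtract 5 hours and 24 minutes → start 22:54 UTC on Apr 30.
Brisbane is UTC+10:00: 22:54 + 10:00 = 08:54 on May 1.

08:54 on May 1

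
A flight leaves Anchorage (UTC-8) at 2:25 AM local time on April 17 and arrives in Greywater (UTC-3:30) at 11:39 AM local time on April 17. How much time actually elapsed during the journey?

4 hours 44 minutes

Greywater is 4:30 ahead of Anchorage.
Clock-face elapsed time (ignoring zones) is 9 hours 14 minutes.
Actual elapsed = 9 hours 14 minutes − 4:30 = 4 hours 44 minutes.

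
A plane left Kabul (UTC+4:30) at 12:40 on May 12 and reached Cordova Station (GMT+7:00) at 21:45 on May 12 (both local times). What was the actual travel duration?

6 hours 35 minutes

Cordova Station is 2:30 ahead of Kabul.
Clock-face elapsed time (ignoring zones) is 9 hours 5 minutes.
Actual elapsed = 9 hours 5 minutes − 2:30 = 6 hours 35 minutes.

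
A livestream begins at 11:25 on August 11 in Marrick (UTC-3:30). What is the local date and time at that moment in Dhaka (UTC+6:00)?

20:55 on August 11

In UTC: 11:25 + 3:30 = 14:55 on Aug 11.
Dhaka is UTC+6:00: 14:55 + 6:00 = 20:55 on Aug 11.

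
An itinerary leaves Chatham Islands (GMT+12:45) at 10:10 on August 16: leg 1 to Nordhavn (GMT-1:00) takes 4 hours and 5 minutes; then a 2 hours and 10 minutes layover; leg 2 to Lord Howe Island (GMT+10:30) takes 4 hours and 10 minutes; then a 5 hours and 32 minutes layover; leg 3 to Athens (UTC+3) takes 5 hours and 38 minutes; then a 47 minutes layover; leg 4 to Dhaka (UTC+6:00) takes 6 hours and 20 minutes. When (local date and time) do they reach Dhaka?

Convert departure to UTC: 10:10 − 12:45 = 21:25 UTC on Aug 15.
Add 4 hours 5 minutes leg 1 → 01:30 UTC (Aug 16).
Add 2 hours and 10 minutes layover in Nordhavn → 03:40 UTC.
Add 4 hours and 10 minutes leg 2 → 07:50 UTC.
Add 5 hours 32 minutes layover in Lord Howe Island → 13:22 UTC.
Add 5 hours 38 minutes leg 3 → 19:00 UTC.
Add 47 minutes layover in Athens → 19:47 UTC.
Add 6 hours and 20 minutes leg 4 → 02:07 UTC (Aug 17).
Dhaka is UTC+6:00, so local arrival = 02:07 + 6:00 = 08:07 on Aug 17.

08:07 on August 17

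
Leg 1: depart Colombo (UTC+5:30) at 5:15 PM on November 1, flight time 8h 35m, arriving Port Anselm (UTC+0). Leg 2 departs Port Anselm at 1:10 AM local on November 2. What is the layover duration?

Convert departure to UTC: 5:15 PM − 5:30 = 11:45 AM UTC on Nov 1.
Add 8 hours 35 minutes flight time → 8:20 PM UTC.
Port Anselm is UTC+0, so local arrival is the same: 8:20 PM on Nov 1.
Layover = 1:10 AM − 8:20 PM (+1 day) = 4 hours 50 minutes.

4 hours 50 minutes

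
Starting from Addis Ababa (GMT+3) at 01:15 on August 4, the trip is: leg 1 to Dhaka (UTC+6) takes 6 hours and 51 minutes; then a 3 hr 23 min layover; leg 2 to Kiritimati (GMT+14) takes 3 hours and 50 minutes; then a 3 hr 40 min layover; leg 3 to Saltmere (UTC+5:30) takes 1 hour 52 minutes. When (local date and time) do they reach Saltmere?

Convert departure to UTC: 01:15 − 3:00 = 22:15 UTC on Aug 3.
Add 6 hours 51 minutes leg 1 → 05:06 UTC (Aug 4).
Add 3 hours 23 minutes layover in Dhaka → 08:29 UTC.
Add 3 hours 50 minutes leg 2 → 12:19 UTC.
Add 3 hours 40 minutes layover in Kiritimati → 15:59 UTC.
Add 1 hour 52 minutes leg 3 → 17:51 UTC.
Saltmere is UTC+5:30, so local arrival = 17:51 + 5:30 = 23:21 on Aug 4.

23:21 on August 4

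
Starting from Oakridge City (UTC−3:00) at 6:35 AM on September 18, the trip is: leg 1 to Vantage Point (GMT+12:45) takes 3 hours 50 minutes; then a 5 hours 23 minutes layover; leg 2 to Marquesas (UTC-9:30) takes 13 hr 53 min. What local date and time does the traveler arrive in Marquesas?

Convert departure to UTC: 6:35 AM + 3:00 = 9:35 AM UTC on Sep 18.
Add 3 hours 50 minutes leg 1 → 1:25 PM UTC.
Add 5 hours 23 minutes layover in Vantage Point → 6:48 PM UTC.
Add 13 hours and 53 minutes leg 2 → 8:41 AM UTC (Sep 19).
Marquesas is UTC−9:30, so local arrival = 8:41 AM − 9:30 = 11:11 PM on Sep 18.

11:11 PM on Sep 18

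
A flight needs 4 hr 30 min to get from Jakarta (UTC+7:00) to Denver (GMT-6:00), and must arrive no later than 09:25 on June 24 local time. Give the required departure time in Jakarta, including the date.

17:55 on June 24

Target arrival in UTC: 09:25 + 6:00 = 15:25 on Jun 24.
Subtract 4 hours and 30 minutes → departure 10:55 UTC on Jun 24.
Jakarta is UTC+7:00: 10:55 + 7:00 = 17:55 on Jun 24.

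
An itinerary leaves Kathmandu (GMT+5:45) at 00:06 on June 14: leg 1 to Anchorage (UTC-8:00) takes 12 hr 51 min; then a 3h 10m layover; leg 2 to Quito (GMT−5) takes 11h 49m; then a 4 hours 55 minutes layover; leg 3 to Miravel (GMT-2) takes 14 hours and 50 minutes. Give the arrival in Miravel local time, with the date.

Convert departure to UTC: 00:06 − 5:45 = 18:21 UTC on Jun 13.
Add 12 hours and 51 minutes leg 1 → 07:12 UTC (Jun 14).
Add 3 hours and 10 minutes layover in Anchorage → 10:22 UTC.
Add 11 hours 49 minutes leg 2 → 22:11 UTC.
Add 4 hours and 55 minutes layover in Quito → 03:06 UTC (Jun 15).
Add 14 hours and 50 minutes leg 3 → 17:56 UTC.
Miravel is UTC−2:00, so local arrival = 17:56 − 2:00 = 15:56 on Jun 15.

15:56 on June 15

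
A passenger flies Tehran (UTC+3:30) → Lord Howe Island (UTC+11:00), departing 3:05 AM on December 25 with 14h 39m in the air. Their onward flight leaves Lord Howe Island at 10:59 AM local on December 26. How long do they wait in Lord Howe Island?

9 hours 45 minutes

Convert departure to UTC: 3:05 AM − 3:30 = 11:35 PM UTC on Dec 24.
Add 14 hours and 39 minutes flight time → 2:14 PM UTC (Dec 25).
Lord Howe Island is UTC+11:00, so local arrival = 2:14 PM + 11:00 = 1:14 AM on Dec 26.
Layover = 10:59 AM − 1:14 AM = 9 hours 45 minutes.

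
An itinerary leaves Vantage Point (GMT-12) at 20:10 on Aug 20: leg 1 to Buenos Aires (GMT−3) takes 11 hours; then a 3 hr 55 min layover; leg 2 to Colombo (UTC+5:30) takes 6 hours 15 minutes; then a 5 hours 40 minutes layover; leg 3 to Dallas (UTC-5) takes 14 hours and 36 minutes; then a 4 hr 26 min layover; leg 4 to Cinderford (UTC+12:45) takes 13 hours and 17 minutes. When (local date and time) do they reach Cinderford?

Convert departure to UTC: 20:10 + 12:00 = 08:10 UTC on Aug 21.
Add 11 hours leg 1 → 19:10 UTC.
Add 3 hours 55 minutes layover in Buenos Aires → 23:05 UTC.
Add 6 hours and 15 minutes leg 2 → 05:20 UTC (Aug 22).
Add 5 hours and 40 minutes layover in Colombo → 11:00 UTC.
Add 14 hours 36 minutes leg 3 → 01:36 UTC (Aug 23).
Add 4 hours and 26 minutes layover in Dallas → 06:02 UTC.
Add 13 hours 17 minutes leg 4 → 19:19 UTC.
Cinderford is UTC+12:45, so local arrival = 19:19 + 12:45 = 08:04 on Aug 24.

08:04 on August 24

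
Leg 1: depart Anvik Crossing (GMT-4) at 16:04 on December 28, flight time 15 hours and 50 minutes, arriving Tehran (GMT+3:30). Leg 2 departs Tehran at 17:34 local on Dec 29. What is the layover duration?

Convert departure to UTC: 16:04 + 4:00 = 20:04 UTC on Dec 28.
Add 15 hours and 50 minutes flight time → 11:54 UTC (Dec 29).
Tehran is UTC+3:30, so local arrival = 11:54 + 3:30 = 15:24 on Dec 29.
Layover = 17:34 − 15:24 = 2 hours 10 minutes.

2 hours 10 minutes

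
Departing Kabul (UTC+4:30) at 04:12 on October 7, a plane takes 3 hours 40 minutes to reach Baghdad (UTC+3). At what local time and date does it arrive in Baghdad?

06:22 on October 7

Convert departure to UTC: 04:12 − 4:30 = 23:42 UTC on Oct 6.
Add 3 hours and 40 minutes travel time → 03:22 UTC (Oct 7).
Baghdad is UTC+3:00, so local arrival = 03:22 + 3:00 = 06:22 on Oct 7.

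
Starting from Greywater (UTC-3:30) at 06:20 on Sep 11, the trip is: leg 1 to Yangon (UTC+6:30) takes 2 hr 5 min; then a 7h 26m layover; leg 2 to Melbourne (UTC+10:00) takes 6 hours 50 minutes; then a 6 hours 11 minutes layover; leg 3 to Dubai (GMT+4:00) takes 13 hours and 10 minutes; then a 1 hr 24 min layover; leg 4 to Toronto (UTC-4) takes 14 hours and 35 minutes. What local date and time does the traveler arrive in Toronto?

Convert departure to UTC: 06:20 + 3:30 = 09:50 UTC on Sep 11.
Add 2 hours 5 minutes leg 1 → 11:55 UTC.
Add 7 hours and 26 minutes layover in Yangon → 19:21 UTC.
Add 6 hours 50 minutes leg 2 → 02:11 UTC (Sep 12).
Add 6 hours and 11 minutes layover in Melbourne → 08:22 UTC.
Add 13 hours and 10 minutes leg 3 → 21:32 UTC.
Add 1 hour 24 minutes layover in Dubai → 22:56 UTC.
Add 14 hours and 35 minutes leg 4 → 13:31 UTC (Sep 13).
Toronto is UTC−4:00, so local arrival = 13:31 − 4:00 = 09:31 on Sep 13.

09:31 on September 13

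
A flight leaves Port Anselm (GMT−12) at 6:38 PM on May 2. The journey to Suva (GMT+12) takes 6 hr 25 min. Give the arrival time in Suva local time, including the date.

1:03 AM on May 4

Convert departure to UTC: 6:38 PM + 12:00 = 6:38 AM UTC on May 3.
Add 6 hours 25 minutes travel time → 1:03 PM UTC.
Suva is UTC+12:00, so local arrival = 1:03 PM + 12:00 = 1:03 AM on May 4.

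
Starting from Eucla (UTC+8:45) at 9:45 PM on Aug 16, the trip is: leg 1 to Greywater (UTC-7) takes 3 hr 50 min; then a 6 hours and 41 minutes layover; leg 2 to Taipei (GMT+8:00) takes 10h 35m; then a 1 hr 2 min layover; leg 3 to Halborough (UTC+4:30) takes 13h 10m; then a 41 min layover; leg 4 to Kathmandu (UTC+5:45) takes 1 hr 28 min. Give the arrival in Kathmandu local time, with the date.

8:12 AM on August 18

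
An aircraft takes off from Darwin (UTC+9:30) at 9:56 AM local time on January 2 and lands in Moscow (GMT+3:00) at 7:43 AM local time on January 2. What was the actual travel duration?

4 hours 17 minutes

Departure in UTC: 9:56 AM − 9:30 = 12:26 AM on Jan 2.
Arrival in UTC: 7:43 AM − 3:00 = 4:43 AM on Jan 2.
Elapsed = 4:43 AM − 12:26 AM = 4 hours 17 minutes.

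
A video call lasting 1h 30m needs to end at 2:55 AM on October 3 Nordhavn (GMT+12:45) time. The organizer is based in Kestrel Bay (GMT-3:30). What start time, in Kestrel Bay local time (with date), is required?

9:10 AM on October 2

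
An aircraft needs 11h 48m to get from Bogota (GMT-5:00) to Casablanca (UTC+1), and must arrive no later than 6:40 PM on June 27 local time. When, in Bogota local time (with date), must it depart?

Target arrival in UTC: 6:40 PM − 1:00 = 5:40 PM on Jun 27.
Subtract 11 hours 48 minutes → departure 5:52 AM UTC on Jun 27.
Bogota is UTC−5:00: 5:52 AM − 5:00 = 12:52 AM on Jun 27.

12:52 AM on June 27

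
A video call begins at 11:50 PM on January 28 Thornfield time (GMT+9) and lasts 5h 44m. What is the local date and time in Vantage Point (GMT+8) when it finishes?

4:34 AM on January 29

Vantage Point is 1:00 behind Thornfield.
After 5 hours 44 minutes it is 5:34 AM (Jan 29) in Thornfield.
Shift by the zone difference: 5:34 AM − 1:00 = 4:34 AM on Jan 29 in Vantage Point.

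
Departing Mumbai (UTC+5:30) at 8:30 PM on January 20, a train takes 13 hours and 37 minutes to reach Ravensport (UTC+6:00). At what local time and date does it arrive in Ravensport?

10:37 AM on January 21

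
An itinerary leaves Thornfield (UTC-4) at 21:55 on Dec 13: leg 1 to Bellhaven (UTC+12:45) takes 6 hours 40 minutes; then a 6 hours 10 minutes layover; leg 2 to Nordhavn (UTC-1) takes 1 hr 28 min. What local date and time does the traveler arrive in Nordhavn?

Convert departure to UTC: 21:55 + 4:00 = 01:55 UTC on Dec 14.
Add 6 hours and 40 minutes leg 1 → 08:35 UTC.
Add 6 hours and 10 minutes layover in Bellhaven → 14:45 UTC.
Add 1 hour and 28 minutes leg 2 → 16:13 UTC.
Nordhavn is UTC−1:00, so local arrival = 16:13 − 1:00 = 15:13 on Dec 14.

15:13 on December 14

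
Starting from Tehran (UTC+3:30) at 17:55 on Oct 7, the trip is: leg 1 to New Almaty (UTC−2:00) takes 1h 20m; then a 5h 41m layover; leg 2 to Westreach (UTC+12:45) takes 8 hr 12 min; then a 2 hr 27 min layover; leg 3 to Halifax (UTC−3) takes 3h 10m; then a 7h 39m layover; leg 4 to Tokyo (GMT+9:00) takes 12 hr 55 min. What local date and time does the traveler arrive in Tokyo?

16:49 on Oct 9

Convert departure to UTC: 17:55 − 3:30 = 14:25 UTC on Oct 7.
Add 1 hour 20 minutes leg 1 → 15:45 UTC.
Add 5 hours 41 minutes layover in New Almaty → 21:26 UTC.
Add 8 hours 12 minutes leg 2 → 05:38 UTC (Oct 8).
Add 2 hours and 27 minutes layover in Westreach → 08:05 UTC.
Add 3 hours and 10 minutes leg 3 → 11:15 UTC.
Add 7 hours 39 minutes layover in Halifax → 18:54 UTC.
Add 12 hours and 55 minutes leg 4 → 07:49 UTC (Oct 9).
Tokyo is UTC+9:00, so local arrival = 07:49 + 9:00 = 16:49 on Oct 9.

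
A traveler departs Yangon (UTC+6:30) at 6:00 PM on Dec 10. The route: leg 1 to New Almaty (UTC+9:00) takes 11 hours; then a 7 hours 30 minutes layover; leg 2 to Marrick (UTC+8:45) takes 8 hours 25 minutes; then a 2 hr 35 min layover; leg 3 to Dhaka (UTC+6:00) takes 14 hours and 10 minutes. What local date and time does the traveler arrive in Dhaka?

1:10 PM on Dec 12

Convert departure to UTC: 6:00 PM − 6:30 = 11:30 AM UTC on Dec 10.
Add 11 hours leg 1 → 10:30 PM UTC.
Add 7 hours and 30 minutes layover in New Almaty → 6:00 AM UTC (Dec 11).
Add 8 hours 25 minutes leg 2 → 2:25 PM UTC.
Add 2 hours and 35 minutes layover in Marrick → 5:00 PM UTC.
Add 14 hours 10 minutes leg 3 → 7:10 AM UTC (Dec 12).
Dhaka is UTC+6:00, so local arrival = 7:10 AM + 6:00 = 1:10 PM on Dec 12.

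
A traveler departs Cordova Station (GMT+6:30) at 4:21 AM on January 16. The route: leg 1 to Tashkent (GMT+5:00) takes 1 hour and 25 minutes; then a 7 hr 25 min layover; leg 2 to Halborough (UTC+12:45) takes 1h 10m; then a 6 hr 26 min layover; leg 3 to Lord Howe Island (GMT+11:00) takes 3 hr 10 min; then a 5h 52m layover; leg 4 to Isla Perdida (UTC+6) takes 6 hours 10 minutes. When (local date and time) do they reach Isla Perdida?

Convert departure to UTC: 4:21 AM − 6:30 = 9:51 PM UTC on Jan 15.
Add 1 hour 25 minutes leg 1 → 11:16 PM UTC.
Add 7 hours and 25 minutes layover in Tashkent → 6:41 AM UTC (Jan 16).
Add 1 hour and 10 minutes leg 2 → 7:51 AM UTC.
Add 6 hours and 26 minutes layover in Halborough → 2:17 PM UTC.
Add 3 hours and 10 minutes leg 3 → 5:27 PM UTC.
Add 5 hours 52 minutes layover in Lord Howe Island → 11:19 PM UTC.
Add 6 hours and 10 minutes leg 4 → 5:29 AM UTC (Jan 17).
Isla Perdida is UTC+6:00, so local arrival = 5:29 AM + 6:00 = 11:29 AM on Jan 17.

11:29 AM on Jan 17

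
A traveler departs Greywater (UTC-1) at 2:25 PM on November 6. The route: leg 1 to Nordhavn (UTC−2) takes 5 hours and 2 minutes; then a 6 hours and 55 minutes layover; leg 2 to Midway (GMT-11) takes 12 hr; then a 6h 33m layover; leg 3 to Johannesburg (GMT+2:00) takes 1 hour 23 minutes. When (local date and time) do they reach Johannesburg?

Convert departure to UTC: 2:25 PM + 1:00 = 3:25 PM UTC on Nov 6.
Add 5 hours 2 minutes leg 1 → 8:27 PM UTC.
Add 6 hours and 55 minutes layover in Nordhavn → 3:22 AM UTC (Nov 7).
Add 12 hours leg 2 → 3:22 PM UTC.
Add 6 hours and 33 minutes layover in Midway → 9:55 PM UTC.
Add 1 hour and 23 minutes leg 3 → 11:18 PM UTC.
Johannesburg is UTC+2:00, so local arrival = 11:18 PM + 2:00 = 1:18 AM on Nov 8.

1:18 AM on November 8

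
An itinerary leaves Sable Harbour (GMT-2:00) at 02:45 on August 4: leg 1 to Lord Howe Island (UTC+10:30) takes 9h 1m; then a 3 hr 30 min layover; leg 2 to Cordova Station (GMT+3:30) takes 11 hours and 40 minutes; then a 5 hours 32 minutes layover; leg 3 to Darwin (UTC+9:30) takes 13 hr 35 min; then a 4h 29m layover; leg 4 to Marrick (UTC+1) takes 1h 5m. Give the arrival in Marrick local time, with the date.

Convert departure to UTC: 02:45 + 2:00 = 04:45 UTC on Aug 4.
Add 9 hours and 1 minute leg 1 → 13:46 UTC.
Add 3 hours and 30 minutes layover in Lord Howe Island → 17:16 UTC.
Add 11 hours 40 minutes leg 2 → 04:56 UTC (Aug 5).
Add 5 hours 32 minutes layover in Cordova Station → 10:28 UTC.
Add 13 hours and 35 minutes leg 3 → 00:03 UTC (Aug 6).
Add 4 hours and 29 minutes layover in Darwin → 04:32 UTC.
Add 1 hour 5 minutes leg 4 → 05:37 UTC.
Marrick is UTC+1:00, so local arrival = 05:37 + 1:00 = 06:37 on Aug 6.

06:37 on August 6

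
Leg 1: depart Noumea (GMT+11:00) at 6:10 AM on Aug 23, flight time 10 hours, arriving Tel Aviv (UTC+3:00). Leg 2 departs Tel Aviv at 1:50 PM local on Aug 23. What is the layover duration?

5 hours 40 minutes

Convert departure to UTC: 6:10 AM − 11:00 = 7:10 PM UTC on Aug 22.
Add 10 hours flight time → 5:10 AM UTC (Aug 23).
Tel Aviv is UTC+3:00, so local arrival = 5:10 AM + 3:00 = 8:10 AM on Aug 23.
Layover = 1:50 PM − 8:10 AM = 5 hours 40 minutes.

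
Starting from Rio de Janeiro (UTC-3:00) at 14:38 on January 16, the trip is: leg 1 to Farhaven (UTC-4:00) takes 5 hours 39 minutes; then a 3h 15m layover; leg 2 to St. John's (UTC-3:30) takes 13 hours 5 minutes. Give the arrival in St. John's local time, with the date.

12:07 on Jan 17

Convert departure to UTC: 14:38 + 3:00 = 17:38 UTC on Jan 16.
Add 5 hours 39 minutes leg 1 → 23:17 UTC.
Add 3 hours 15 minutes layover in Farhaven → 02:32 UTC (Jan 17).
Add 13 hours and 5 minutes leg 2 → 15:37 UTC.
St. John's is UTC−3:30, so local arrival = 15:37 − 3:30 = 12:07 on Jan 17.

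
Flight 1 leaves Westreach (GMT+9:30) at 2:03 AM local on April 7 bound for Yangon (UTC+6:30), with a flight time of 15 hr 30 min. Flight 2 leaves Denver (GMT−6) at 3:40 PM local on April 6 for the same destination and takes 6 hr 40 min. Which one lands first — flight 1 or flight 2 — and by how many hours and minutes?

the second, by 3 hours 43 minutes

Flight 1 in UTC: 2:03 AM − 9:30 = 4:33 PM on Apr 6.
+15 hours and 30 minutes → arrive 8:03 AM UTC on Apr 7.
Flight 2 in UTC: 3:40 PM + 6:00 = 9:40 PM on Apr 6.
+6 hours and 40 minutes → arrive 4:20 AM UTC on Apr 7.
Flight 2 lands earlier by 3 hours 43 minutes.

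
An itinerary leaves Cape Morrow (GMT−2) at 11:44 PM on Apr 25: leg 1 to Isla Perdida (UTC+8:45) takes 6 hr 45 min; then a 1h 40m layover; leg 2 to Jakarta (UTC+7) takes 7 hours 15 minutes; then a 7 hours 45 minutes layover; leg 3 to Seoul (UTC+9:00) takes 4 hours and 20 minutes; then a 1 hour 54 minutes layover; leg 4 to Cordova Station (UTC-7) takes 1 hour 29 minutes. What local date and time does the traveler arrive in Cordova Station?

Convert departure to UTC: 11:44 PM + 2:00 = 1:44 AM UTC on Apr 26.
Add 6 hours and 45 minutes leg 1 → 8:29 AM UTC.
Add 1 hour 40 minutes layover in Isla Perdida → 10:09 AM UTC.
Add 7 hours and 15 minutes leg 2 → 5:24 PM UTC.
Add 7 hours and 45 minutes layover in Jakarta → 1:09 AM UTC (Apr 27).
Add 4 hours and 20 minutes leg 3 → 5:29 AM UTC.
Add 1 hour 54 minutes layover in Seoul → 7:23 AM UTC.
Add 1 hour and 29 minutes leg 4 → 8:52 AM UTC.
Cordova Station is UTC−7:00, so local arrival = 8:52 AM − 7:00 = 1:52 AM on Apr 27.

1:52 AM on Apr 27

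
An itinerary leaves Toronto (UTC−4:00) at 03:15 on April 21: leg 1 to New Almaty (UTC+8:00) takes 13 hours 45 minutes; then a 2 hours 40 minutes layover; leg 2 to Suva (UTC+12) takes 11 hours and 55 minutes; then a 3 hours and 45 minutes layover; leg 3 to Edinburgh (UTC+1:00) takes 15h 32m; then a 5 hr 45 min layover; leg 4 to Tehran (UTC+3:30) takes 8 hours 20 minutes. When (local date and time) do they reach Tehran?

Convert departure to UTC: 03:15 + 4:00 = 07:15 UTC on Apr 21.
Add 13 hours and 45 minutes leg 1 → 21:00 UTC.
Add 2 hours 40 minutes layover in New Almaty → 23:40 UTC.
Add 11 hours and 55 minutes leg 2 → 11:35 UTC (Apr 22).
Add 3 hours 45 minutes layover in Suva → 15:20 UTC.
Add 15 hours 32 minutes leg 3 → 06:52 UTC (Apr 23).
Add 5 hours and 45 minutes layover in Edinburgh → 12:37 UTC.
Add 8 hours 20 minutes leg 4 → 20:57 UTC.
Tehran is UTC+3:30, so local arrival = 20:57 + 3:30 = 00:27 on Apr 24.

00:27 on Apr 24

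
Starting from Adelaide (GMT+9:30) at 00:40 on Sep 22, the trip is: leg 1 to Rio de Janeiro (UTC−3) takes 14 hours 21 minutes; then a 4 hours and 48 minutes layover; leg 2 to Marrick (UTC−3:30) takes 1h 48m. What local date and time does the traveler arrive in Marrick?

08:37 on September 22

Convert departure to UTC: 00:40 − 9:30 = 15:10 UTC on Sep 21.
Add 14 hours 21 minutes leg 1 → 05:31 UTC (Sep 22).
Add 4 hours and 48 minutes layover in Rio de Janeiro → 10:19 UTC.
Add 1 hour and 48 minutes leg 2 → 12:07 UTC.
Marrick is UTC−3:30, so local arrival = 12:07 − 3:30 = 08:37 on Sep 22.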